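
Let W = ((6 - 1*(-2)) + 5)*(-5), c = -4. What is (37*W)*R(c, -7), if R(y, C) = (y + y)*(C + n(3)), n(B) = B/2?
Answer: -105820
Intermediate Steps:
n(B) = B/2 (n(B) = B*(1/2) = B/2)
R(y, C) = 2*y*(3/2 + C) (R(y, C) = (y + y)*(C + (1/2)*3) = (2*y)*(C + 3/2) = (2*y)*(3/2 + C) = 2*y*(3/2 + C))
W = -65 (W = ((6 + 2) + 5)*(-5) = (8 + 5)*(-5) = 13*(-5) = -65)
(37*W)*R(c, -7) = (37*(-65))*(-4*(3 + 2*(-7))) = -(-9620)*(3 - 14) = -(-9620)*(-11) = -2405*44 = -105820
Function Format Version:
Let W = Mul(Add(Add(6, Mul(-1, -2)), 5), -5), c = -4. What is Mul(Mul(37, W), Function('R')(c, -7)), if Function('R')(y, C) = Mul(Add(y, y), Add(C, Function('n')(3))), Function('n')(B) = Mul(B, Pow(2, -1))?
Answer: -105820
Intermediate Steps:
Function('n')(B) = Mul(Rational(1, 2), B) (Function('n')(B) = Mul(B, Rational(1, 2)) = Mul(Rational(1, 2), B))
Function('R')(y, C) = Mul(2, y, Add(Rational(3, 2), C)) (Function('R')(y, C) = Mul(Add(y, y), Add(C, Mul(Rational(1, 2), 3))) = Mul(Mul(2, y), Add(C, Rational(3, 2))) = Mul(Mul(2, y), Add(Rational(3, 2), C)) = Mul(2, y, Add(Rational(3, 2), C)))
W = -65 (W = Mul(Add(Add(6, 2), 5), -5) = Mul(Add(8, 5), -5) = Mul(13, -5) = -65)
Mul(Mul(37, W), Function('R')(c, -7)) = Mul(Mul(37, -65), Mul(-4, Add(3, Mul(2, -7)))) = Mul(-2405, Mul(-4, Add(3, -14))) = Mul(-2405, Mul(-4, -11)) = Mul(-2405, 44) = -105820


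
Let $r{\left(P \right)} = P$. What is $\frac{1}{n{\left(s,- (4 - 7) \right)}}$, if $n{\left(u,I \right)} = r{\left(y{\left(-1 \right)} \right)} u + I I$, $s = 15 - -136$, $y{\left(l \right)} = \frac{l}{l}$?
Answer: $\frac{1}{160} \approx 0.00625$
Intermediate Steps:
$y{\left(l \right)} = 1$
$s = 151$ ($s = 15 + 136 = 151$)
$n{\left(u,I \right)} = u + I^{2}$ ($n{\left(u,I \right)} = 1 u + I I = u + I^{2}$)
$\frac{1}{n{\left(s,- (4 - 7) \right)}} = \frac{1}{151 + \left(- (4 - 7)\right)^{2}} = \frac{1}{151 + \left(\left(-1\right) \left(-3\right)\right)^{2}} = \frac{1}{151 + 3^{2}} = \frac{1}{151 + 9} = \frac{1}{160}$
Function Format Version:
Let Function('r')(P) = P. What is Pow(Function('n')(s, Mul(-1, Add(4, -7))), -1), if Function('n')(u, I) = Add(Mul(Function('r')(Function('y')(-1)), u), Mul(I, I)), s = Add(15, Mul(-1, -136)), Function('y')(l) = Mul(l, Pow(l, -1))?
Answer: Rational(1, 160) ≈ 0.0062500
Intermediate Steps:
Function('y')(l) = 1
s = 151 (s = Add(15, 136) = 151)
Function('n')(u, I) = Add(u, Pow(I, 2)) (Function('n')(u, I) = Add(Mul(1, u), Mul(I, I)) = Add(u, Pow(I, 2)))
Pow(Function('n')(s, Mul(-1, Add(4, -7))), -1) = Pow(Add(151, Pow(Mul(-1, Add(4, -7)), 2)), -1) = Pow(Add(151, Pow(Mul(-1, -3), 2)), -1) = Pow(Add(151, Pow(3, 2)), -1) = Pow(Add(151, 9), -1) = Pow(160, -1) = Rational(1, 160)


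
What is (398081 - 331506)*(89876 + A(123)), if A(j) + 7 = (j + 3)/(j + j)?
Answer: 245305573750/41 ≈ 5.9831e+9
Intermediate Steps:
A(j) = -7 + (3 + j)/(2*j) (A(j) = -7 + (j + 3)/(j + j) = -7 + (3 + j)/((2*j)) = -7 + (3 + j)*(1/(2*j)) = -7 + (3 + j)/(2*j))
(398081 - 331506)*(89876 + A(123)) = (398081 - 331506)*(89876 + (½)*(3 - 13*123)/123) = 66575*(89876 + (½)*(1/123)*(3 - 1599)) = 66575*(89876 + (½)*(1/123)*(-1596)) = 66575*(89876 - 266/41) = 66575*(3684650/41) = 245305573750/41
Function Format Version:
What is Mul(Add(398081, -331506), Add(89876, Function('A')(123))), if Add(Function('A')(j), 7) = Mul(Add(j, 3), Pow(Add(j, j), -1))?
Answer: Rational(245305573750, 41) ≈ 5.9831e+9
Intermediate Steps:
Function('A')(j) = Add(-7, Mul(Rational(1, 2), Pow(j, -1), Add(3, j))) (Function('A')(j) = Add(-7, Mul(Add(j, 3), Pow(Add(j, j), -1))) = Add(-7, Mul(Add(3, j), Pow(Mul(2, j), -1))) = Add(-7, Mul(Add(3, j), Mul(Rational(1, 2), Pow(j, -1)))) = Add(-7, Mul(Rational(1, 2), Pow(j, -1), Add(3, j))))
Mul(Add(398081, -331506), Add(89876, Function('A')(123))) = Mul(Add(398081, -331506), Add(89876, Mul(Rational(1, 2), Pow(123, -1), Add(3, Mul(-13, 123))))) = Mul(66575, Add(89876, Mul(Rational(1, 2), Rational(1, 123), Add(3, -1599)))) = Mul(66575, Add(89876, Mul(Rational(1, 2), Rational(1, 123), -1596))) = Mul(66575, Add(89876, Rational(-266, 41))) = Mul(66575, Rational(3684650, 41)) = Rational(245305573750, 41)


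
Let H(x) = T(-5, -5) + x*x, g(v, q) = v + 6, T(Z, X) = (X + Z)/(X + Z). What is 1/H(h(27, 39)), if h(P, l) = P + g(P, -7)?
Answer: 1/3601 ≈ 0.00027770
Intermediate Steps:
T(Z, X) = 1
g(v, q) = 6 + v
h(P, l) = 6 + 2*P (h(P, l) = P + (6 + P) = 6 + 2*P)
H(x) = 1 + x² (H(x) = 1 + x*x = 1 + x²)
1/H(h(27, 39)) = 1/(1 + (6 + 2*27)²) = 1/(1 + (6 + 54)²) = 1/(1 + 60²) = 1/(1 + 3600) = 1/3601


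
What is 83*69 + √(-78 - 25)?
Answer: 5727 + I*√103 ≈ 5727.0 + 10.149*I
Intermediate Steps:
83*69 + √(-78 - 25) = 5727 + √(-103) = 5727 + I*√103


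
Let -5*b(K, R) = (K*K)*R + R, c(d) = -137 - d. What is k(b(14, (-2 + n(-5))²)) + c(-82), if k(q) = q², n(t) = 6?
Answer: 9933729/25 ≈ 3.9735e+5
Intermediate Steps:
b(K, R) = -R/5 - R*K²/5 (b(K, R) = -((K*K)*R + R)/5 = -(K²*R + R)/5 = -(R*K² + R)/5 = -(R + R*K²)/5 = -R/5 - R*K²/5)
k(b(14, (-2 + n(-5))²)) + c(-82) = (-(-2 + 6)²*(1 + 14²)/5)² + (-137 - 1*(-82)) = (-⅕*4²*(1 + 196))² + (-137 + 82) = (-⅕*16*197)² - 55 = (-3152/5)² - 55 = 9935104/25 - 55 = 9933729/25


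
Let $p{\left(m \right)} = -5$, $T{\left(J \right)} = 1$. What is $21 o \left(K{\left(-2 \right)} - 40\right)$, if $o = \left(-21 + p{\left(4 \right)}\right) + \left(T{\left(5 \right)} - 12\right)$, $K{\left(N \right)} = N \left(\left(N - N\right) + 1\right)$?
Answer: $32634$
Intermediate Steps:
$K{\left(N \right)} = N$ ($K{\left(N \right)} = N \left(0 + 1\right) = N 1 = N$)
$o = -37$ ($o = \left(-21 - 5\right) + \left(1 - 12\right) = -26 + \left(1 - 12\right) = -26 - 11 = -37$)
$21 o \left(K{\left(-2 \right)} - 40\right) = 21 \left(-37\right) \left(-2 - 40\right) = - 777 \left(-2 - 40\right) = \left(-777\right) \left(-42\right) = 32634$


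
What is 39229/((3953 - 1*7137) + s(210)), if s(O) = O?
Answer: -39229/2974 ≈ -13.191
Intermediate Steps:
39229/((3953 - 1*7137) + s(210)) = 39229/((3953 - 1*7137) + 210) = 39229/((3953 - 7137) + 210) = 39229/(-3184 + 210) = 39229/(-2974) = 39229*(-1/2974) = -39229/2974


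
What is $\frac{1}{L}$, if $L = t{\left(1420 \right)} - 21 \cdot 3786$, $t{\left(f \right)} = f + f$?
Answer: $- \frac{1}{76666} \approx -1.3044 \cdot 10^{-5}$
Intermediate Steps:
$t{\left(f \right)} = 2 f$
$L = -76666$ ($L = 2 \cdot 1420 - 21 \cdot 3786 = 2840 - 79506 = -76666$)
$\frac{1}{L} = \frac{1}{-76666} = - \frac{1}{76666}$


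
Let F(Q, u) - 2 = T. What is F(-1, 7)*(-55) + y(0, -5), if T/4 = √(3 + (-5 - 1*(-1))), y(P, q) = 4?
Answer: -106 - 220*I ≈ -106.0 - 220.0*I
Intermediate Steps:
T = 4*I (T = 4*√(3 + (-5 - 1*(-1))) = 4*√(3 + (-5 + 1)) = 4*√(3 - 4) = 4*√(-1) = 4*I ≈ 4.0*I)
F(Q, u) = 2 + 4*I
F(-1, 7)*(-55) + y(0, -5) = (2 + 4*I)*(-55) + 4 = (-110 - 220*I) + 4 = -106 - 220*I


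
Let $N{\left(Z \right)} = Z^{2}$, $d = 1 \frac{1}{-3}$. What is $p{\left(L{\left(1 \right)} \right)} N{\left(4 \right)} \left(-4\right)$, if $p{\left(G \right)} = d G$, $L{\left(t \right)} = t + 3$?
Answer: $\frac{256}{3} \approx 85.333$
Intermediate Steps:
$d = - \frac{1}{3}$ ($d = 1 \left(- \frac{1}{3}\right) = - \frac{1}{3} \approx -0.33333$)
$L{\left(t \right)} = 3 + t$
$p{\left(G \right)} = - \frac{G}{3}$
$p{\left(L{\left(1 \right)} \right)} N{\left(4 \right)} \left(-4\right) = - \frac{3 + 1}{3} \cdot 4^{2} \left(-4\right) = \left(- \frac{1}{3}\right) 4 \cdot 16 \left(-4\right) = \left(- \frac{4}{3}\right) 16 \left(-4\right) = \left(- \frac{64}{3}\right) \left(-4\right) = \frac{256}{3}$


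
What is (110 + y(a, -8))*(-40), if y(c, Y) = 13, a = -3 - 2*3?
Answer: -4920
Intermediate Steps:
a = -9 (a = -3 - 6 = -9)
(110 + y(a, -8))*(-40) = (110 + 13)*(-40) = 123*(-40) = -4920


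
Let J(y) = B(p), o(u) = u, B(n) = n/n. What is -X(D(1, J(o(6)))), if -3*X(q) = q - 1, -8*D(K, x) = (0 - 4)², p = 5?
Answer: -1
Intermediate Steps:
B(n) = 1
J(y) = 1
D(K, x) = -2 (D(K, x) = -(0 - 4)²/8 = -⅛*(-4)² = -⅛*16 = -2)
X(q) = ⅓ - q/3 (X(q) = -(q - 1)/3 = -(-1 + q)/3 = ⅓ - q/3)
-X(D(1, J(o(6)))) = -(⅓ - ⅓*(-2)) = -(⅓ + ⅔) = -1*1 = -1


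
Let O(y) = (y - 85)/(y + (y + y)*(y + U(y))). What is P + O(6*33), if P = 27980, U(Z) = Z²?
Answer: 436582852313/15603390 ≈ 27980.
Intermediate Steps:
O(y) = (-85 + y)/(y + 2*y*(y + y²)) (O(y) = (y - 85)/(y + (y + y)*(y + y²)) = (-85 + y)/(y + (2*y)*(y + y²)) = (-85 + y)/(y + 2*y*(y + y²)))
P + O(6*33) = 27980 + (-85 + 6*33)/(((6*33))*(1 + 2*(6*33) + 2*(6*33)²)) = 27980 + (-85 + 198)/(198*(1 + 2*198 + 2*198²)) = 27980 + (1/198)*113/(1 + 396 + 2*39204) = 27980 + (1/198)*113/(1 + 396 + 78408) = 27980 + (1/198)*113/78805 = 27980 + (1/198)*(1/78805)*113 = 27980 + 113/15603390 = 436582852313/15603390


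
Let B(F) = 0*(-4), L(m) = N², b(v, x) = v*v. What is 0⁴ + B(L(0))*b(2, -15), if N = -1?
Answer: 0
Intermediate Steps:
b(v, x) = v²
L(m) = 1 (L(m) = (-1)² = 1)
B(F) = 0
0⁴ + B(L(0))*b(2, -15) = 0⁴ + 0*2² = 0 + 0*4 = 0 + 0 = 0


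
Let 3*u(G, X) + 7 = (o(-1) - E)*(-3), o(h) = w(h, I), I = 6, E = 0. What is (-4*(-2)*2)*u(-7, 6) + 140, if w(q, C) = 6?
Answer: 20/3 ≈ 6.6667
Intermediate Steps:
o(h) = 6
u(G, X) = -25/3 (u(G, X) = -7/3 + ((6 - 1*0)*(-3))/3 = -7/3 + ((6 + 0)*(-3))/3 = -7/3 + (6*(-3))/3 = -7/3 + (⅓)*(-18) = -7/3 - 6 = -25/3)
(-4*(-2)*2)*u(-7, 6) + 140 = (-4*(-2)*2)*(-25/3) + 140 = (8*2)*(-25/3) + 140 = 16*(-25/3) + 140 = -400/3 + 140 = 20/3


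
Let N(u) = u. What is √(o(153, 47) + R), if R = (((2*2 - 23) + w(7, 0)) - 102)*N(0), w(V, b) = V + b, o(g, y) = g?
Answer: 3*√17 ≈ 12.369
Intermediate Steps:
R = 0 (R = (((2*2 - 23) + (7 + 0)) - 102)*0 = (((4 - 23) + 7) - 102)*0 = ((-19 + 7) - 102)*0 = (-12 - 102)*0 = -114*0 = 0)
√(o(153, 47) + R) = √(153 + 0) = √153 = 3*√17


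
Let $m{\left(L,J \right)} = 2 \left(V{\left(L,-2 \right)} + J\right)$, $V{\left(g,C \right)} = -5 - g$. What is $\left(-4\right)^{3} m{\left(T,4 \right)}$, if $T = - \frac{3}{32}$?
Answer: $116$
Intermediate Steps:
$T = - \frac{3}{32}$ ($T = \left(-3\right) \frac{1}{32} = - \frac{3}{32} \approx -0.09375$)
$m{\left(L,J \right)} = -10 - 2 L + 2 J$ ($m{\left(L,J \right)} = 2 \left(\left(-5 - L\right) + J\right) = 2 \left(-5 + J - L\right) = -10 - 2 L + 2 J$)
$\left(-4\right)^{3} m{\left(T,4 \right)} = \left(-4\right)^{3} \left(-10 - - \frac{3}{16} + 2 \cdot 4\right) = - 64 \left(-10 + \frac{3}{16} + 8\right) = \left(-64\right) \left(- \frac{29}{16}\right) = 116$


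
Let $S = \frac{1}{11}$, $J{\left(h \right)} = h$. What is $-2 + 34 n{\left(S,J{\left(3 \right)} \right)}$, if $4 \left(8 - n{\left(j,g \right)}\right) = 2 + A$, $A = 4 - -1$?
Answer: $\frac{421}{2} \approx 210.5$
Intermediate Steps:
$S = \frac{1}{11} \approx 0.090909$
$A = 5$ ($A = 4 + 1 = 5$)
$n{\left(j,g \right)} = \frac{25}{4}$ ($n{\left(j,g \right)} = 8 - \frac{2 + 5}{4} = 8 - \frac{7}{4} = \frac{25}{4}$)
$-2 + 34 n{\left(S,J{\left(3 \right)} \right)} = -2 + 34 \cdot \frac{25}{4} = -2 + \frac{425}{2} = \frac{421}{2}$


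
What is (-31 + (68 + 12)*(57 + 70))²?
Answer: 102596641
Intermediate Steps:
(-31 + (68 + 12)*(57 + 70))² = (-31 + 80*127)² = (-31 + 10160)² = 10129² = 102596641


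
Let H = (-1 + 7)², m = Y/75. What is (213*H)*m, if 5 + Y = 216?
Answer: 539316/25 ≈ 21573.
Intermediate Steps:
Y = 211 (Y = -5 + 216 = 211)
m = 211/75 ≈ 2.8133
H = 36 (H = 6² = 36)
(213*H)*m = (213*36)*(211/75) = 7668*(211/75) = 539316/25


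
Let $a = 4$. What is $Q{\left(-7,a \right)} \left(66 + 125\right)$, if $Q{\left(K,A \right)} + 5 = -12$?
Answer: $-3247$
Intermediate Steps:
$Q{\left(K,A \right)} = -17$ ($Q{\left(K,A \right)} = -5 - 12 = -17$)
$Q{\left(-7,a \right)} \left(66 + 125\right) = - 17 \left(66 + 125\right) = \left(-17\right) 191 = -3247$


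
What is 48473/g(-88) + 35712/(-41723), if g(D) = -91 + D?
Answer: -2028831427/7468417 ≈ -271.65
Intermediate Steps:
48473/g(-88) + 35712/(-41723) = 48473/(-91 - 88) + 35712/(-41723) = 48473/(-179) + 35712*(-1/41723) = 48473*(-1/179) - 35712/41723 = -48473/179 - 35712/41723 = -2028831427/7468417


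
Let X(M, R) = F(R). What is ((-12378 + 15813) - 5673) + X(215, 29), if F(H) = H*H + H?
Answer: -1368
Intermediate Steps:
F(H) = H + H² (F(H) = H² + H = H + H²)
X(M, R) = R*(1 + R)
((-12378 + 15813) - 5673) + X(215, 29) = ((-12378 + 15813) - 5673) + 29*(1 + 29) = (3435 - 5673) + 29*30 = -2238 + 870 = -1368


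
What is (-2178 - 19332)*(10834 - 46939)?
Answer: 776618550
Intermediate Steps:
(-2178 - 19332)*(10834 - 46939) = -21510*(-36105) = 776618550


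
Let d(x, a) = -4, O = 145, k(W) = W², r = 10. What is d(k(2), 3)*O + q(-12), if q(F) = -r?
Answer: -590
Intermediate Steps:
q(F) = -10 (q(F) = -1*10 = -10)
d(k(2), 3)*O + q(-12) = -4*145 - 10 = -580 - 10 = -590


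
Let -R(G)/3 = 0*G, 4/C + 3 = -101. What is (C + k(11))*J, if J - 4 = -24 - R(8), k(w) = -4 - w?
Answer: 3910/13 ≈ 300.77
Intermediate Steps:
C = -1/26 (C = 4/(-3 - 101) = 4/(-104) = 4*(-1/104) = -1/26 ≈ -0.038462)
R(G) = 0 (R(G) = -0*G = -3*0 = 0)
J = -20 (J = 4 + (-24 - 1*0) = 4 + (-24 + 0) = 4 - 24 = -20)
(C + k(11))*J = (-1/26 + (-4 - 1*11))*(-20) = (-1/26 + (-4 - 11))*(-20) = (-1/26 - 15)*(-20) = -391/26*(-20) = 3910/13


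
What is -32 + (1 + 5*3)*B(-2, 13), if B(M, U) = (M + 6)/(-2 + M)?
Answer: -48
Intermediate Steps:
B(M, U) = (6 + M)/(-2 + M)
-32 + (1 + 5*3)*B(-2, 13) = -32 + (1 + 5*3)*((6 - 2)/(-2 - 2)) = -32 + (1 + 15)*(4/(-4)) = -32 + 16*(-¼*4) = -32 + 16*(-1) = -32 - 16 = -48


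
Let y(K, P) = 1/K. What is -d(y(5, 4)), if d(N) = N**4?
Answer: -1/625 ≈ -0.0016000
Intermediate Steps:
-d(y(5, 4)) = -(1/5)**4 = -1*1/625 = -1/625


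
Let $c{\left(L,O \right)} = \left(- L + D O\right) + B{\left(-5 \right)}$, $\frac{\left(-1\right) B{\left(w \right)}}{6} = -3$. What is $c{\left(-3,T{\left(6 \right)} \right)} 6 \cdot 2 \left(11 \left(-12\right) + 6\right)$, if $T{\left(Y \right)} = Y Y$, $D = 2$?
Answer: $-140616$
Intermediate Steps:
$B{\left(w \right)} = 18$ ($B{\left(w \right)} = \left(-6\right) \left(-3\right) = 18$)
$T{\left(Y \right)} = Y^{2}$
$c{\left(L,O \right)} = 18 - L + 2 O$ ($c{\left(L,O \right)} = \left(- L + 2 O\right) + 18 = 18 - L + 2 O$)
$c{\left(-3,T{\left(6 \right)} \right)} 6 \cdot 2 \left(11 \left(-12\right) + 6\right) = \left(18 - -3 + 2 \cdot 6^{2}\right) 6 \cdot 2 \left(11 \left(-12\right) + 6\right) = \left(18 + 3 + 2 \cdot 36\right) 6 \cdot 2 \left(-132 + 6\right) = \left(18 + 3 + 72\right) 6 \cdot 2 \left(-126\right) = 93 \cdot 6 \cdot 2 \left(-126\right) = 558 \cdot 2 \left(-126\right) = 1116 \left(-126\right) = -140616$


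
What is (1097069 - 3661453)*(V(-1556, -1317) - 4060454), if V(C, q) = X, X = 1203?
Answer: 10409478316384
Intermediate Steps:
V(C, q) = 1203
(1097069 - 3661453)*(V(-1556, -1317) - 4060454) = (1097069 - 3661453)*(1203 - 4060454) = -2564384*(-4059251) = 10409478316384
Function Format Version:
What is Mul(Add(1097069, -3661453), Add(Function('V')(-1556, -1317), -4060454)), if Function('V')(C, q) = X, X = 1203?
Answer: 10409478316384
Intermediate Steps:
Function('V')(C, q) = 1203
Mul(Add(1097069, -3661453), Add(Function('V')(-1556, -1317), -4060454)) = Mul(Add(1097069, -3661453), Add(1203, -4060454)) = Mul(-2564384, -4059251) = 10409478316384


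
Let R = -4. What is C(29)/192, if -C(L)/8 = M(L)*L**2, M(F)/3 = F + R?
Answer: -21025/8 ≈ -2628.1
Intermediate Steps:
M(F) = -12 + 3*F (M(F) = 3*(F - 4) = 3*(-4 + F) = -12 + 3*F)
C(L) = -8*L**2*(-12 + 3*L) (C(L) = -8*(-12 + 3*L)*L**2 = -8*L**2*(-12 + 3*L))
C(29)/192 = (24*29**2*(4 - 1*29))/192 = (24*841*(4 - 29))*(1/192) = (24*841*(-25))*(1/192) = -504600*1/192 = -21025/8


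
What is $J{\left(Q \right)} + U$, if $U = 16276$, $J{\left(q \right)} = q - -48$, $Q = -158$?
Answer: $16166$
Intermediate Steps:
$J{\left(q \right)} = 48 + q$ ($J{\left(q \right)} = q + 48 = 48 + q$)
$J{\left(Q \right)} + U = \left(48 - 158\right) + 16276 = -110 + 16276 = 16166$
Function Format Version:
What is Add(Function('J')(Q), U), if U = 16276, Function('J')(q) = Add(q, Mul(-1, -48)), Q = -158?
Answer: 16166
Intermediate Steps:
Function('J')(q) = Add(48, q) (Function('J')(q) = Add(q, 48) = Add(48, q))
Add(Function('J')(Q), U) = Add(Add(48, -158), 16276) = Add(-110, 16276) = 16166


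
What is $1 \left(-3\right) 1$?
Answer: $-3$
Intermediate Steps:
$1 \left(-3\right) 1 = \left(-3\right) 1 = -3$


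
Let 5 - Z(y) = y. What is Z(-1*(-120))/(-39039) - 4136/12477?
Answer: -17781161/54121067 ≈ -0.32854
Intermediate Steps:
Z(y) = 5 - y
Z(-1*(-120))/(-39039) - 4136/12477 = (5 - (-1)*(-120))/(-39039) - 4136/12477 = (5 - 1*120)*(-1/39039) - 4136*1/12477 = (5 - 120)*(-1/39039) - 4136/12477 = -115*(-1/39039) - 4136/12477 = 115/39039 - 4136/12477 = -17781161/54121067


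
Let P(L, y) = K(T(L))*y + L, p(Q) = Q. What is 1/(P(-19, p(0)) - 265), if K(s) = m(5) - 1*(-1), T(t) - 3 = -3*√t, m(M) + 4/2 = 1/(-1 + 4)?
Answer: -1/284 ≈ -0.0035211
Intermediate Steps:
m(M) = -5/3 (m(M) = -2 + 1/(-1 + 4) = -2 + 1/3 = -2 + ⅓ = -5/3)
T(t) = 3 - 3*√t
K(s) = -⅔ (K(s) = -5/3 - 1*(-1) = -5/3 + 1 = -⅔)
P(L, y) = L - 2*y/3 (P(L, y) = -2*y/3 + L = L - 2*y/3)
1/(P(-19, p(0)) - 265) = 1/((-19 - ⅔*0) - 265) = 1/((-19 + 0) - 265) = 1/(-19 - 265) = 1/(-284) = -1/284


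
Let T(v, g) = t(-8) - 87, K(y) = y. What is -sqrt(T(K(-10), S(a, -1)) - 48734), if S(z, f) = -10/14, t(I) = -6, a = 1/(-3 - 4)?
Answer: -I*sqrt(48827) ≈ -220.97*I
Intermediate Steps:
a = -1/7 (a = 1/(-7) = -1/7 ≈ -0.14286)
S(z, f) = -5/7 (S(z, f) = -10*1/14 = -5/7)
T(v, g) = -93 (T(v, g) = -6 - 87 = -93)
-sqrt(T(K(-10), S(a, -1)) - 48734) = -sqrt(-93 - 48734) = -sqrt(-48827) = -I*sqrt(48827)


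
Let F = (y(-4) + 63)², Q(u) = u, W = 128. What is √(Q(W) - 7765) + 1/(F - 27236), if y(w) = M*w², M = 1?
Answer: -1/20995 + I*√7637 ≈ -4.763e-5 + 87.39*I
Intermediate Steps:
y(w) = w² (y(w) = 1*w² = w²)
F = 6241 (F = ((-4)² + 63)² = (16 + 63)² = 79² = 6241)
√(Q(W) - 7765) + 1/(F - 27236) = √(128 - 7765) + 1/(6241 - 27236) = √(-7637) + 1/(-20995) = I*√7637 - 1/20995 = -1/20995 + I*√7637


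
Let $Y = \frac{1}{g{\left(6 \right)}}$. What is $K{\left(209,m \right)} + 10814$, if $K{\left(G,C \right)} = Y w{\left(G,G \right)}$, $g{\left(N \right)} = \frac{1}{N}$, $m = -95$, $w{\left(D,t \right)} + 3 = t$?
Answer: $12050$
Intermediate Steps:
$w{\left(D,t \right)} = -3 + t$
$Y = 6$ ($Y = \frac{1}{\frac{1}{6}} = 6$)
$K{\left(G,C \right)} = -18 + 6 G$ ($K{\left(G,C \right)} = 6 \left(-3 + G\right) = -18 + 6 G$)
$K{\left(209,m \right)} + 10814 = \left(-18 + 6 \cdot 209\right) + 10814 = \left(-18 + 1254\right) + 10814 = 1236 + 10814 = 12050$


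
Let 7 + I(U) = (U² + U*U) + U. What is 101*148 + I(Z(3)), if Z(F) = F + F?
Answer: 15019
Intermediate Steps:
Z(F) = 2*F
I(U) = -7 + U + 2*U² (I(U) = -7 + ((U² + U*U) + U) = -7 + ((U² + U²) + U) = -7 + (2*U² + U) = -7 + (U + 2*U²) = -7 + U + 2*U²)
101*148 + I(Z(3)) = 101*148 + (-7 + 2*3 + 2*(2*3)²) = 14948 + (-7 + 6 + 2*6²) = 14948 + (-7 + 6 + 2*36) = 14948 + (-7 + 6 + 72) = 14948 + 71 = 15019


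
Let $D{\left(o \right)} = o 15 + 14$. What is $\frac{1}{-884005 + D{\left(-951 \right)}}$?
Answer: $- \frac{1}{898256} \approx -1.1133 \cdot 10^{-6}$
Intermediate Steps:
$D{\left(o \right)} = 14 + 15 o$ ($D{\left(o \right)} = 15 o + 14 = 14 + 15 o$)
$\frac{1}{-884005 + D{\left(-951 \right)}} = \frac{1}{-884005 + \left(14 + 15 \left(-951\right)\right)} = \frac{1}{-884005 + \left(14 - 14265\right)} = \frac{1}{-884005 - 14251} = \frac{1}{-898256} = - \frac{1}{898256}$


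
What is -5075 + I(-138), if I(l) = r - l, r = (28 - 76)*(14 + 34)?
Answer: -7241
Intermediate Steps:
r = -2304 (r = -48*48 = -2304)
I(l) = -2304 - l
-5075 + I(-138) = -5075 + (-2304 - 1*(-138)) = -5075 + (-2304 + 138) = -5075 - 2166 = -7241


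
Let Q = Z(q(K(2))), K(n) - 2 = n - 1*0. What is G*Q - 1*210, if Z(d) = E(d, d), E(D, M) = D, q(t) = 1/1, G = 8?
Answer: -202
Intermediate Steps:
K(n) = 2 + n (K(n) = 2 + (n - 1*0) = 2 + (n + 0) = 2 + n)
q(t) = 1
Z(d) = d
Q = 1
G*Q - 1*210 = 8*1 - 1*210 = 8 - 210 = -202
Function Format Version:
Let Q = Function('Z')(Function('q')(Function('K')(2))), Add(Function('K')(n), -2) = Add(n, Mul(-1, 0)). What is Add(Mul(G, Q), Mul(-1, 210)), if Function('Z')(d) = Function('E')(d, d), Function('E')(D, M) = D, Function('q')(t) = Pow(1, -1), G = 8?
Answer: -202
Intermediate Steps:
Function('K')(n) = Add(2, n) (Function('K')(n) = Add(2, Add(n, Mul(-1, 0))) = Add(2, Add(n, 0)) = Add(2, n))
Function('q')(t) = 1
Function('Z')(d) = d
Q = 1
Add(Mul(G, Q), Mul(-1, 210)) = Add(Mul(8, 1), Mul(-1, 210)) = Add(8, -210) = -202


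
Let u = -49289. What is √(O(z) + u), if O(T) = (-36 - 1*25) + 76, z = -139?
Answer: I*√49274 ≈ 221.98*I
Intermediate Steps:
O(T) = 15 (O(T) = (-36 - 25) + 76 = -61 + 76 = 15)
√(O(z) + u) = √(15 - 49289) = √(-49274) = I*√49274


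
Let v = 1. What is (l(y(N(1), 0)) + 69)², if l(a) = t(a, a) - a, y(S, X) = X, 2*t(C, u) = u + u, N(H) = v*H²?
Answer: 4761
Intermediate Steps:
N(H) = H² (N(H) = 1*H² = H²)
t(C, u) = u (t(C, u) = (u + u)/2 = (2*u)/2 = u)
l(a) = 0 (l(a) = a - a = 0)
(l(y(N(1), 0)) + 69)² = (0 + 69)² = 69² = 4761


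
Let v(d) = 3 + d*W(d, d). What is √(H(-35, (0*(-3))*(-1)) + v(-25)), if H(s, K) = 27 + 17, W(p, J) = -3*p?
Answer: 2*I*√457 ≈ 42.755*I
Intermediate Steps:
H(s, K) = 44
v(d) = 3 - 3*d² (v(d) = 3 + d*(-3*d) = 3 - 3*d²)
√(H(-35, (0*(-3))*(-1)) + v(-25)) = √(44 + (3 - 3*(-25)²)) = √(44 + (3 - 3*625)) = √(44 + (3 - 1875)) = √(44 - 1872) = √(-1828) = 2*I*√457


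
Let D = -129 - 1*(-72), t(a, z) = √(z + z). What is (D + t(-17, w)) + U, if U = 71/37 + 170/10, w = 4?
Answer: -1409/37 + 2*√2 ≈ -35.253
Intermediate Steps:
t(a, z) = √2*√z (t(a, z) = √(2*z) = √2*√z)
U = 700/37 (U = 71*(1/37) + 170*(⅒) = 71/37 + 17 = 700/37 ≈ 18.919)
D = -57 (D = -129 + 72 = -57)
(D + t(-17, w)) + U = (-57 + √2*√4) + 700/37 = (-57 + √2*2) + 700/37 = (-57 + 2*√2) + 700/37 = -1409/37 + 2*√2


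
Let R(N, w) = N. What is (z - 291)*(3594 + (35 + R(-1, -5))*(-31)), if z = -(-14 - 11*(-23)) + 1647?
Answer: 2837180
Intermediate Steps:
z = 1408 (z = -(-14 + 253) + 1647 = -1*239 + 1647 = -239 + 1647 = 1408)
(z - 291)*(3594 + (35 + R(-1, -5))*(-31)) = (1408 - 291)*(3594 + (35 - 1)*(-31)) = 1117*(3594 + 34*(-31)) = 1117*(3594 - 1054) = 1117*2540 = 2837180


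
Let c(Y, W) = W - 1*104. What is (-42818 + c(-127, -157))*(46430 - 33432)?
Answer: -559940842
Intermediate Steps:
c(Y, W) = -104 + W (c(Y, W) = W - 104 = -104 + W)
(-42818 + c(-127, -157))*(46430 - 33432) = (-42818 + (-104 - 157))*(46430 - 33432) = (-42818 - 261)*12998 = -43079*12998 = -559940842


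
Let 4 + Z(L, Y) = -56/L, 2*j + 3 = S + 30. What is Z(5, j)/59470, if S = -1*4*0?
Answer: -2/7825 ≈ -0.00025559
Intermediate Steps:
S = 0 (S = -4*0 = 0)
j = 27/2 (j = -3/2 + (0 + 30)/2 = -3/2 + (½)*30 = -3/2 + 15 = 27/2 ≈ 13.500)
Z(L, Y) = -4 - 56/L
Z(5, j)/59470 = (-4 - 56/5)/59470 = (-4 - 56*⅕)*(1/59470) = (-4 - 56/5)*(1/59470) = -76/5*1/59470 = -2/7825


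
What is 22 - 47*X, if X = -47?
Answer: 2231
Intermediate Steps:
22 - 47*X = 22 - 47*(-47) = 22 + 2209 = 2231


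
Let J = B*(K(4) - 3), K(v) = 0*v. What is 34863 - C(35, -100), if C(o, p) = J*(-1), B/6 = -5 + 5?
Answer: 34863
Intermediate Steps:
B = 0 (B = 6*(-5 + 5) = 6*0 = 0)
K(v) = 0
J = 0 (J = 0*(0 - 3) = 0*(-3) = 0)
C(o, p) = 0 (C(o, p) = 0*(-1) = 0)
34863 - C(35, -100) = 34863 - 1*0 = 34863 + 0 = 34863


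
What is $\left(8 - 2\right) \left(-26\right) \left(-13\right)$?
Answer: $2028$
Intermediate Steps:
$\left(8 - 2\right) \left(-26\right) \left(-13\right) = 6 \left(-26\right) \left(-13\right) = \left(-156\right) \left(-13\right) = 2028$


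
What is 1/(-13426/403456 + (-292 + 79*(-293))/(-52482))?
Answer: 1764514816/729331821 ≈ 2.4194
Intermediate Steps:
1/(-13426/403456 + (-292 + 79*(-293))/(-52482)) = 1/(-13426*1/403456 + (-292 - 23147)*(-1/52482)) = 1/(-6713/201728 - 23439*(-1/52482)) = 1/(-6713/201728 + 7813/17494) = 1/(729331821/1764514816) = 1764514816/729331821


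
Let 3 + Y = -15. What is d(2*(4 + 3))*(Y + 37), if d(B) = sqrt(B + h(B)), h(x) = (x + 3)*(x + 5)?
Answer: 19*sqrt(337) ≈ 348.79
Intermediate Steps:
Y = -18 (Y = -3 - 15 = -18)
h(x) = (3 + x)*(5 + x)
d(B) = sqrt(15 + B**2 + 9*B) (d(B) = sqrt(B + (15 + B**2 + 8*B)) = sqrt(15 + B**2 + 9*B))
d(2*(4 + 3))*(Y + 37) = sqrt(15 + (2*(4 + 3))**2 + 9*(2*(4 + 3)))*(-18 + 37) = sqrt(15 + (2*7)**2 + 9*(2*7))*19 = sqrt(15 + 14**2 + 9*14)*19 = sqrt(15 + 196 + 126)*19 = sqrt(337)*19 = 19*sqrt(337)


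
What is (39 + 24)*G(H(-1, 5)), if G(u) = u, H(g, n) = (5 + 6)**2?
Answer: 7623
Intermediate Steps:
H(g, n) = 121 (H(g, n) = 11**2 = 121)
(39 + 24)*G(H(-1, 5)) = (39 + 24)*121 = 63*121 = 7623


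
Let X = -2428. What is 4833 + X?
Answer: 2405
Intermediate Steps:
4833 + X = 4833 - 2428 = 2405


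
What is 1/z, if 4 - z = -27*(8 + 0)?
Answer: 1/220 ≈ 0.0045455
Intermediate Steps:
z = 220 (z = 4 - (-27)*(8 + 0) = 4 - (-27)*8 = 4 - 1*(-216) = 4 + 216 = 220)
1/z = 1/220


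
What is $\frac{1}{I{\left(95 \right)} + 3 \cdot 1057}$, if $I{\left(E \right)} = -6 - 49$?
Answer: $\frac{1}{3116} \approx 0.00032092$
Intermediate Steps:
$I{\left(E \right)} = -55$ ($I{\left(E \right)} = -6 - 49 = -55$)
$\frac{1}{I{\left(95 \right)} + 3 \cdot 1057} = \frac{1}{-55 + 3 \cdot 1057} = \frac{1}{-55 + 3171} = \frac{1}{3116}$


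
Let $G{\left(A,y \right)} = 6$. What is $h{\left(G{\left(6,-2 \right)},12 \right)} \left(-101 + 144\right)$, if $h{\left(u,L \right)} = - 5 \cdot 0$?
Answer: $0$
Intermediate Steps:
$h{\left(u,L \right)} = 0$ ($h{\left(u,L \right)} = \left(-1\right) 0 = 0$)
$h{\left(G{\left(6,-2 \right)},12 \right)} \left(-101 + 144\right) = 0 \left(-101 + 144\right) = 0 \cdot 43 = 0$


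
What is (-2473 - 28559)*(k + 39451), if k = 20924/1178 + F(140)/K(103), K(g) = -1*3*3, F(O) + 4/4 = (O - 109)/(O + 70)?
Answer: -75747605777404/61845 ≈ -1.2248e+9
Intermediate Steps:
F(O) = -1 + (-109 + O)/(70 + O) (F(O) = -1 + (O - 109)/(O + 70) = -1 + (-109 + O)/(70 + O))
K(g) = -9 (K(g) = -3*3 = -9)
k = 19878611/1113210 (k = 20924/1178 - 179/(70 + 140)/(-9) = 20924*(1/1178) - 179/210*(-⅑) = 10462/589 - 179*1/210*(-⅑) = 10462/589 - 179/210*(-⅑) = 10462/589 + 179/1890 = 19878611/1113210 ≈ 17.857)
(-2473 - 28559)*(k + 39451) = (-2473 - 28559)*(19878611/1113210 + 39451) = -31032*43937126321/1113210 = -75747605777404/61845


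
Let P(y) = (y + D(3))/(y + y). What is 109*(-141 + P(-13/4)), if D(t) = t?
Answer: -399485/26 ≈ -15365.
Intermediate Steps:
P(y) = (3 + y)/(2*y) (P(y) = (y + 3)/(y + y) = (3 + y)/((2*y)) = (3 + y)*(1/(2*y)) = (3 + y)/(2*y))
109*(-141 + P(-13/4)) = 109*(-141 + (3 - 13/4)/(2*((-13/4)))) = 109*(-141 + (3 - 1*13/4)/(2*((-1*13/4)))) = 109*(-141 + (3 - 13/4)/(2*(-13/4))) = 109*(-141 + (½)*(-4/13)*(-¼)) = 109*(-141 + 1/26) = 109*(-3665/26) = -399485/26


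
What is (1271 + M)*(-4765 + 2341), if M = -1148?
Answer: -298152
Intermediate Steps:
(1271 + M)*(-4765 + 2341) = (1271 - 1148)*(-4765 + 2341) = 123*(-2424) = -298152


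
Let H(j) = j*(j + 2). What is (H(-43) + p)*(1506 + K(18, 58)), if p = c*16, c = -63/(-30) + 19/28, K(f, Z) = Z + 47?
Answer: 101913471/35 ≈ 2.9118e+6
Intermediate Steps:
K(f, Z) = 47 + Z
H(j) = j*(2 + j)
c = 389/140 (c = -63*(-1/30) + 19*(1/28) = 21/10 + 19/28 = 389/140 ≈ 2.7786)
p = 1556/35 (p = (389/140)*16 = 1556/35 ≈ 44.457)
(H(-43) + p)*(1506 + K(18, 58)) = (-43*(2 - 43) + 1556/35)*(1506 + (47 + 58)) = (-43*(-41) + 1556/35)*(1506 + 105) = (1763 + 1556/35)*1611 = (63261/35)*1611 = 101913471/35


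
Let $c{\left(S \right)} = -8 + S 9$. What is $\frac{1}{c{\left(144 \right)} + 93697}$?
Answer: $\frac{1}{94985} \approx 1.0528 \cdot 10^{-5}$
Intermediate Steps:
$c{\left(S \right)} = -8 + 9 S$
$\frac{1}{c{\left(144 \right)} + 93697} = \frac{1}{\left(-8 + 9 \cdot 144\right) + 93697} = \frac{1}{\left(-8 + 1296\right) + 93697} = \frac{1}{1288 + 93697} = \frac{1}{94985}$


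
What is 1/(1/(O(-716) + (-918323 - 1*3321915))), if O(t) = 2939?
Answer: -4237299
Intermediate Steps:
1/(1/(O(-716) + (-918323 - 1*3321915))) = 1/(1/(2939 + (-918323 - 1*3321915))) = 1/(1/(2939 + (-918323 - 3321915))) = 1/(1/(2939 - 4240238)) = 1/(1/(-4237299)) = 1/(-1/4237299) = -4237299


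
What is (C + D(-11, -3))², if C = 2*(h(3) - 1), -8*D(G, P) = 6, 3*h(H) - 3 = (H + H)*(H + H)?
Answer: 8649/16 ≈ 540.56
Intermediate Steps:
h(H) = 1 + 4*H²/3 (h(H) = 1 + ((H + H)*(H + H))/3 = 1 + ((2*H)*(2*H))/3 = 1 + (4*H²)/3 = 1 + 4*H²/3)
D(G, P) = -¾ (D(G, P) = -⅛*6 = -¾)
C = 24 (C = 2*((1 + (4/3)*3²) - 1) = 2*((1 + (4/3)*9) - 1) = 2*((1 + 12) - 1) = 2*(13 - 1) = 2*12 = 24)
(C + D(-11, -3))² = (24 - ¾)² = (93/4)² = 8649/16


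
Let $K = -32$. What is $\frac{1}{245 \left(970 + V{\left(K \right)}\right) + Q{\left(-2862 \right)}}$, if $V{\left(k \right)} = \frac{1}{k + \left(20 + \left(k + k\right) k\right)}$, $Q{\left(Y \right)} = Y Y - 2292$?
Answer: $\frac{2036}{17156154717} \approx 1.1867 \cdot 10^{-7}$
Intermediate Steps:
$Q{\left(Y \right)} = -2292 + Y^{2}$ ($Q{\left(Y \right)} = Y^{2} - 2292 = -2292 + Y^{2}$)
$V{\left(k \right)} = \frac{1}{20 + k + 2 k^{2}}$ ($V{\left(k \right)} = \frac{1}{k + \left(20 + 2 k k\right)} = \frac{1}{k + \left(20 + 2 k^{2}\right)} = \frac{1}{20 + k + 2 k^{2}}$)
$\frac{1}{245 \left(970 + V{\left(K \right)}\right) + Q{\left(-2862 \right)}} = \frac{1}{245 \left(970 + \frac{1}{20 - 32 + 2 \left(-32\right)^{2}}\right) - \left(2292 - \left(-2862\right)^{2}\right)} = \frac{1}{245 \left(970 + \frac{1}{20 - 32 + 2 \cdot 1024}\right) + \left(-2292 + 8191044\right)} = \frac{1}{245 \left(970 + \frac{1}{20 - 32 + 2048}\right) + 8188752} = \frac{1}{245 \left(970 + \frac{1}{2036}\right) + 8188752} = \frac{1}{245 \cdot \frac{1974921}{2036} + 8188752} = \frac{1}{\frac{483855645}{2036} + 8188752} = \frac{1}{\frac{17156154717}{2036}} = \frac{2036}{17156154717}$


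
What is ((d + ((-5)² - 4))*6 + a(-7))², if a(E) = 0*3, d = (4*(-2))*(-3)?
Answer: 72900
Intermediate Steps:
d = 24 (d = -8*(-3) = 24)
a(E) = 0
((d + ((-5)² - 4))*6 + a(-7))² = ((24 + ((-5)² - 4))*6 + 0)² = ((24 + (25 - 4))*6 + 0)² = ((24 + 21)*6 + 0)² = (45*6 + 0)² = (270 + 0)² = 270² = 72900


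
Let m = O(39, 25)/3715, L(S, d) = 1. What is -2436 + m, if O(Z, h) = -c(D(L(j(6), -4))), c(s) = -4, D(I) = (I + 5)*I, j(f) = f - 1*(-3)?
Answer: -9049736/3715 ≈ -2436.0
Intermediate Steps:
j(f) = 3 + f (j(f) = f + 3 = 3 + f)
D(I) = I*(5 + I) (D(I) = (5 + I)*I = I*(5 + I))
O(Z, h) = 4 (O(Z, h) = -1*(-4) = 4)
m = 4/3715 ≈ 0.0010767
-2436 + m = -2436 + 4/3715 = -9049736/3715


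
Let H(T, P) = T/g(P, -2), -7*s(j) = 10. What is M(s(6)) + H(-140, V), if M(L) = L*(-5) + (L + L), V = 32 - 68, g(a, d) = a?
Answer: 515/63 ≈ 8.1746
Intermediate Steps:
s(j) = -10/7 (s(j) = -1/7*10 = -10/7)
V = -36
H(T, P) = T/P
M(L) = -3*L (M(L) = -5*L + 2*L = -3*L)
M(s(6)) + H(-140, V) = -3*(-10/7) - 140/(-36) = 30/7 - 140*(-1/36) = 30/7 + 35/9 = 515/63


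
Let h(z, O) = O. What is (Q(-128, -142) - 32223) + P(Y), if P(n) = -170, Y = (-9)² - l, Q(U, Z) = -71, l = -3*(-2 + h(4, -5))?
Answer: -32464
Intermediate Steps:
l = 21 (l = -3*(-2 - 5) = -3*(-7) = 21)
Y = 60 (Y = (-9)² - 1*21 = 81 - 21 = 60)
(Q(-128, -142) - 32223) + P(Y) = (-71 - 32223) - 170 = -32294 - 170 = -32464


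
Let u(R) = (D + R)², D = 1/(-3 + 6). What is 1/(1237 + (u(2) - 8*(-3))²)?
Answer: 81/170422 ≈ 0.00047529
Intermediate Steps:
D = ⅓ (D = 1/3 = ⅓ ≈ 0.33333)
u(R) = (⅓ + R)²
1/(1237 + (u(2) - 8*(-3))²) = 1/(1237 + ((1 + 3*2)²/9 - 8*(-3))²) = 1/(1237 + ((1 + 6)²/9 + 24)²) = 1/(1237 + ((⅑)*7² + 24)²) = 1/(1237 + ((⅑)*49 + 24)²) = 1/(1237 + (49/9 + 24)²) = 1/(1237 + (265/9)²) = 1/(1237 + 70225/81) = 1/(170422/81) = 81/170422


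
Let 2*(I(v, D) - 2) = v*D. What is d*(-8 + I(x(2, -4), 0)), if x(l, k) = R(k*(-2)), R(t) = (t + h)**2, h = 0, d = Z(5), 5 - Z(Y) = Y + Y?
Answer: 30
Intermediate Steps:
Z(Y) = 5 - 2*Y (Z(Y) = 5 - (Y + Y) = 5 - 2*Y)
d = -5 (d = 5 - 2*5 = 5 - 10 = -5)
R(t) = t**2 (R(t) = (t + 0)**2 = t**2)
x(l, k) = 4*k**2 (x(l, k) = (k*(-2))**2 = (-2*k)**2 = 4*k**2)
I(v, D) = 2 + D*v/2 (I(v, D) = 2 + (v*D)/2 = 2 + (D*v)/2 = 2 + D*v/2)
d*(-8 + I(x(2, -4), 0)) = -5*(-8 + (2 + (1/2)*0*(4*(-4)**2))) = -5*(-8 + (2 + (1/2)*0*(4*16))) = -5*(-8 + (2 + (1/2)*0*64)) = -5*(-8 + (2 + 0)) = -5*(-8 + 2) = -5*(-6) = 30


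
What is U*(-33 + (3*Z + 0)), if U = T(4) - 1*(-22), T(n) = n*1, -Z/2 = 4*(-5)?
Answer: 2262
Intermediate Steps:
Z = 40 (Z = -8*(-5) = -2*(-20) = 40)
T(n) = n
U = 26 (U = 4 - 1*(-22) = 4 + 22 = 26)
U*(-33 + (3*Z + 0)) = 26*(-33 + (3*40 + 0)) = 26*(-33 + (120 + 0)) = 26*(-33 + 120) = 26*87 = 2262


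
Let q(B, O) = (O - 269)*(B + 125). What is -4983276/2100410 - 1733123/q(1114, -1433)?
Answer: -490596708307/316378457070 ≈ -1.5507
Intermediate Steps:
q(B, O) = (-269 + O)*(125 + B)
-4983276/2100410 - 1733123/q(1114, -1433) = -4983276/2100410 - 1733123/(-33625 - 269*1114 + 125*(-1433) + 1114*(-1433)) = -4983276*1/2100410 - 1733123/(-33625 - 299666 - 179125 - 1596362) = -2491638/1050205 - 1733123/(-2108778) = -2491638/1050205 - 1733123*(-1/2108778) = -2491638/1050205 + 247589/301254 = -490596708307/316378457070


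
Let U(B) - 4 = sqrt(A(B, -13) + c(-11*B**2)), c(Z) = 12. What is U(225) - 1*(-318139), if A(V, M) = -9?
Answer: 318143 + sqrt(3) ≈ 3.1814e+5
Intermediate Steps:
U(B) = 4 + sqrt(3) (U(B) = 4 + sqrt(-9 + 12) = 4 + sqrt(3))
U(225) - 1*(-318139) = (4 + sqrt(3)) - 1*(-318139) = (4 + sqrt(3)) + 318139 = 318143 + sqrt(3)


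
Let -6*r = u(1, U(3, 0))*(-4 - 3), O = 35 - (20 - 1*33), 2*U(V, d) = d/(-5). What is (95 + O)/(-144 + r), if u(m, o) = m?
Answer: -858/857 ≈ -1.0012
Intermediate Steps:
U(V, d) = -d/10 (U(V, d) = (d/(-5))/2 = (d*(-⅕))/2 = (-d/5)/2 = -d/10)
O = 48 (O = 35 - (20 - 33) = 35 - 1*(-13) = 35 + 13 = 48)
r = 7/6 (r = -(-4 - 3)/6 = -(-7)/6 = -⅙*(-7) = 7/6 ≈ 1.1667)
(95 + O)/(-144 + r) = (95 + 48)/(-144 + 7/6) = 143/(-857/6) = 143*(-6/857) = -858/857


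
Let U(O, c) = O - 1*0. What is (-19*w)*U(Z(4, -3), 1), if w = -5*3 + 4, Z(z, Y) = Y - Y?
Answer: 0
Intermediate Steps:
Z(z, Y) = 0
U(O, c) = O (U(O, c) = O + 0 = O)
w = -11 (w = -15 + 4 = -11)
(-19*w)*U(Z(4, -3), 1) = -19*(-11)*0 = 209*0 = 0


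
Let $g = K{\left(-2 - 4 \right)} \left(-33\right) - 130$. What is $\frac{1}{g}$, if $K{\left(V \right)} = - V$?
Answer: $- \frac{1}{328} \approx -0.0030488$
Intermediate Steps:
$g = -328$ ($g = - (-2 - 4) \left(-33\right) - 130 = \left(-1\right) \left(-6\right) \left(-33\right) - 130 = 6 \left(-33\right) - 130 = -198 - 130 = -328$)
$\frac{1}{g} = \frac{1}{-328} = - \frac{1}{328}$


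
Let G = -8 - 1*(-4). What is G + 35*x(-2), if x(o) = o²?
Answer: 136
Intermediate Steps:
G = -4 (G = -8 + 4 = -4)
G + 35*x(-2) = -4 + 35*(-2)² = -4 + 35*4 = -4 + 140 = 136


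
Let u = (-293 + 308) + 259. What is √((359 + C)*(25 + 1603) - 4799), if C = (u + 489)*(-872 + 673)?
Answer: I*√246610983 ≈ 15704.0*I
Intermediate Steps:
u = 274 (u = 15 + 259 = 274)
C = -151837 (C = (274 + 489)*(-872 + 673) = 763*(-199) = -151837)
√((359 + C)*(25 + 1603) - 4799) = √((359 - 151837)*(25 + 1603) - 4799) = √(-151478*1628 - 4799) = √(-246606184 - 4799) = √(-246610983) = I*√246610983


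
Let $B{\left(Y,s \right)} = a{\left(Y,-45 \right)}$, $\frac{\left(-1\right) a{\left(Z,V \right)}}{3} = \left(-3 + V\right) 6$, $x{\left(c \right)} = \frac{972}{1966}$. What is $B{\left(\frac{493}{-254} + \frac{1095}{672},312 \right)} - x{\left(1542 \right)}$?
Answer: $\frac{848826}{983} \approx 863.51$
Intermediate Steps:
$x{\left(c \right)} = \frac{486}{983}$ ($x{\left(c \right)} = 972 \cdot \frac{1}{1966} = \frac{486}{983}$)
$a{\left(Z,V \right)} = 54 - 18 V$ ($a{\left(Z,V \right)} = - 3 \left(-3 + V\right) 6 = - 3 \left(-18 + 6 V\right) = 54 - 18 V$)
$B{\left(Y,s \right)} = 864$ ($B{\left(Y,s \right)} = 54 - -810 = 54 + 810 = 864$)
$B{\left(\frac{493}{-254} + \frac{1095}{672},312 \right)} - x{\left(1542 \right)} = 864 - \frac{486}{983} = \frac{848826}{983}$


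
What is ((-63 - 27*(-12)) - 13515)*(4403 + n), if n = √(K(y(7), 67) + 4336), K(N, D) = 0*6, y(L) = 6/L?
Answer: -58357362 - 53016*√271 ≈ -5.9230e+7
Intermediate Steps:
K(N, D) = 0
n = 4*√271 (n = √(0 + 4336) = √4336 = 4*√271 ≈ 65.848)
((-63 - 27*(-12)) - 13515)*(4403 + n) = ((-63 - 27*(-12)) - 13515)*(4403 + 4*√271) = ((-63 + 324) - 13515)*(4403 + 4*√271) = (261 - 13515)*(4403 + 4*√271) = -13254*(4403 + 4*√271) = -58357362 - 53016*√271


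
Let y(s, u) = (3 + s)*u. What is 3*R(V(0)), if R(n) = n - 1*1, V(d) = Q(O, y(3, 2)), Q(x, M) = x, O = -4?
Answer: -15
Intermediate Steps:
y(s, u) = u*(3 + s)
V(d) = -4
R(n) = -1 + n (R(n) = n - 1 = -1 + n)
3*R(V(0)) = 3*(-1 - 4) = 3*(-5) = -15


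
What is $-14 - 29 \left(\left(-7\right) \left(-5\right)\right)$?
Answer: $-1029$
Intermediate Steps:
$-14 - 29 \left(\left(-7\right) \left(-5\right)\right) = -14 - 1015 = -1029$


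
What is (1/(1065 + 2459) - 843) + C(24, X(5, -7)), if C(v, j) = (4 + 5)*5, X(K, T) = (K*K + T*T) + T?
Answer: -2812151/3524 ≈ -798.00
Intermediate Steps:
X(K, T) = T + K**2 + T**2 (X(K, T) = (K**2 + T**2) + T = T + K**2 + T**2)
C(v, j) = 45 (C(v, j) = 9*5 = 45)
(1/(1065 + 2459) - 843) + C(24, X(5, -7)) = (1/(1065 + 2459) - 843) + 45 = (1/3524 - 843) + 45 = -2970731/3524 + 45 = -2812151/3524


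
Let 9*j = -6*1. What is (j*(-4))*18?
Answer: 48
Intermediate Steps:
j = -⅔ (j = (-6*1)/9 = (⅑)*(-6) = -⅔ ≈ -0.66667)
(j*(-4))*18 = -⅔*(-4)*18 = (8/3)*18 = 48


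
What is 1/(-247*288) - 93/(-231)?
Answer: 2205139/5477472 ≈ 0.40258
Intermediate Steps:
1/(-247*288) - 93/(-231) = -1/247*1/288 - 93*(-1/231) = -1/71136 + 31/77 = 2205139/5477472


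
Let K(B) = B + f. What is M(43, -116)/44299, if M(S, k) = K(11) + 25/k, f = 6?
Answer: 1947/5138684 ≈ 0.00037889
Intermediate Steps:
K(B) = 6 + B (K(B) = B + 6 = 6 + B)
M(S, k) = 17 + 25/k (M(S, k) = (6 + 11) + 25/k = 17 + 25/k)
M(43, -116)/44299 = (17 + 25/(-116))/44299 = (17 + 25*(-1/116))*(1/44299) = (17 - 25/116)*(1/44299) = (1947/116)*(1/44299) = 1947/5138684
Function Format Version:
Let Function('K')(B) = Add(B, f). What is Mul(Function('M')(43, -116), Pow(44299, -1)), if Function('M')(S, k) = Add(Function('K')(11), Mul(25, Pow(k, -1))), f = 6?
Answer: Rational(1947, 5138684) ≈ 0.00037889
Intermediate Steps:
Function('K')(B) = Add(6, B) (Function('K')(B) = Add(B, 6) = Add(6, B))
Function('M')(S, k) = Add(17, Mul(25, Pow(k, -1))) (Function('M')(S, k) = Add(Add(6, 11), Mul(25, Pow(k, -1))) = Add(17, Mul(25, Pow(k, -1))))
Mul(Function('M')(43, -116), Pow(44299, -1)) = Mul(Add(17, Mul(25, Pow(-116, -1))), Pow(44299, -1)) = Mul(Add(17, Mul(25, Rational(-1, 116))), Rational(1, 44299)) = Mul(Add(17, Rational(-25, 116)), Rational(1, 44299)) = Mul(Rational(1947, 116), Rational(1, 44299)) = Rational(1947, 5138684)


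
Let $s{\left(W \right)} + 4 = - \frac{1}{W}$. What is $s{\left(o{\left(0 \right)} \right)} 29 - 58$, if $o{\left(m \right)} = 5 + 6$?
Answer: $- \frac{1943}{11} \approx -176.64$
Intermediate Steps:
$o{\left(m \right)} = 11$
$s{\left(W \right)} = -4 - \frac{1}{W}$
$s{\left(o{\left(0 \right)} \right)} 29 - 58 = \left(-4 - \frac{1}{11}\right) 29 - 58 = \left(- \frac{45}{11}\right) 29 - 58 = - \frac{1305}{11} - 58 = - \frac{1943}{11}$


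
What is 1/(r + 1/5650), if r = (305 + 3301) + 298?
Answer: 5650/22057601 ≈ 0.00025615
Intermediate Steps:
r = 3904 (r = 3606 + 298 = 3904)
1/(r + 1/5650) = 1/(3904 + 1/5650) = 1/(22057601/5650) = 5650/22057601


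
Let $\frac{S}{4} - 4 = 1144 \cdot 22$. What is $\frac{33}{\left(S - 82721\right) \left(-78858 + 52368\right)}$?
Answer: $- \frac{11}{158648610} \approx -6.9336 \cdot 10^{-8}$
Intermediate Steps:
$S = 100688$ ($S = 16 + 4 \cdot 1144 \cdot 22 = 16 + 4 \cdot 25168 = 16 + 100672 = 100688$)
$\frac{33}{\left(S - 82721\right) \left(-78858 + 52368\right)} = \frac{33}{\left(100688 - 82721\right) \left(-78858 + 52368\right)} = \frac{33}{17967 \left(-26490\right)} = \frac{33}{-475945830} = 33 \left(- \frac{1}{475945830}\right) = - \frac{11}{158648610}$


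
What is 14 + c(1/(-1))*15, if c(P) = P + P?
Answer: -16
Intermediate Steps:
c(P) = 2*P
14 + c(1/(-1))*15 = 14 + (2/(-1))*15 = 14 + (2*(-1))*15 = 14 - 2*15 = 14 - 30 = -16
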